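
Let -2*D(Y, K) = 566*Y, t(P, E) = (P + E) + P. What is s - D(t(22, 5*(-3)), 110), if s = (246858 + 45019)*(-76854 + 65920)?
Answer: -3191374911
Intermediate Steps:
t(P, E) = E + 2*P (t(P, E) = (E + P) + P = E + 2*P)
s = -3191383118 (s = 291877*(-10934) = -3191383118)
D(Y, K) = -283*Y
s - D(t(22, 5*(-3)), 110) = -3191383118 - (-283)*(5*(-3) + 2*22) = -3191383118 - (-283)*(-15 + 44) = -3191383118 - (-283)*29 = -3191383118 - 1*(-8207) = -3191383118 + 8207 = -3191374911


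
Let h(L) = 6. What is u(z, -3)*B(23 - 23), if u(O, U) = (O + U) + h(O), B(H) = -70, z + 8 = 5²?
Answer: -1400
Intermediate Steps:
z = 17 (z = -8 + 5² = -8 + 25 = 17)
u(O, U) = 6 + O + U (u(O, U) = (O + U) + 6 = 6 + O + U)
u(z, -3)*B(23 - 23) = (6 + 17 - 3)*(-70) = 20*(-70) = -1400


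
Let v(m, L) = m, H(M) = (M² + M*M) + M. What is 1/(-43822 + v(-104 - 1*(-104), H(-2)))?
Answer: -1/43822 ≈ -2.2820e-5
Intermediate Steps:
H(M) = M + 2*M² (H(M) = (M² + M²) + M = 2*M² + M = M + 2*M²)
1/(-43822 + v(-104 - 1*(-104), H(-2))) = 1/(-43822 + (-104 - 1*(-104))) = 1/(-43822 + (-104 + 104)) = 1/(-43822 + 0) = 1/(-43822) = -1/43822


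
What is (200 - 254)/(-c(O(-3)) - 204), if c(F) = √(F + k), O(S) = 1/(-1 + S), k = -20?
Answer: 4896/18505 - 108*I/18505 ≈ 0.26458 - 0.0058363*I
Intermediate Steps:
c(F) = √(-20 + F) (c(F) = √(F - 20) = √(-20 + F))
(200 - 254)/(-c(O(-3)) - 204) = (200 - 254)/(-√(-20 + 1/(-1 - 3)) - 204) = -54/(-√(-20 + 1/(-4)) - 204) = -54/(-√(-20 - ¼) - 204) = -54/(-√(-81/4) - 204) = -54/(-9*I/2 - 204) = -54*4*(-204 + 9*I/2)/166545 = -24*(-204 + 9*I/2)/18505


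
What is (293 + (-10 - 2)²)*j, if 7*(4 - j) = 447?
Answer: -183103/7 ≈ -26158.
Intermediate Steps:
j = -419/7 (j = 4 - ⅐*447 = 4 - 447/7 = -419/7 ≈ -59.857)
(293 + (-10 - 2)²)*j = (293 + (-10 - 2)²)*(-419/7) = (293 + (-12)²)*(-419/7) = (293 + 144)*(-419/7) = 437*(-419/7) = -183103/7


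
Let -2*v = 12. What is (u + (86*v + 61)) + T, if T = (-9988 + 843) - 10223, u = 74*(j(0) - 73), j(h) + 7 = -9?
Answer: -26409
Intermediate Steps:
v = -6 (v = -½*12 = -6)
j(h) = -16 (j(h) = -7 - 9 = -16)
u = -6586 (u = 74*(-16 - 73) = 74*(-89) = -6586)
T = -19368 (T = -9145 - 10223 = -19368)
(u + (86*v + 61)) + T = (-6586 + (86*(-6) + 61)) - 19368 = (-6586 + (-516 + 61)) - 19368 = (-6586 - 455) - 19368 = -7041 - 19368 = -26409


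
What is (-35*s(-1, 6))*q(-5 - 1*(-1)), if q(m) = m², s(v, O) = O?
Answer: -3360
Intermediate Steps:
(-35*s(-1, 6))*q(-5 - 1*(-1)) = (-35*6)*(-5 - 1*(-1))² = -210*(-5 + 1)² = -210*(-4)² = -210*16 = -3360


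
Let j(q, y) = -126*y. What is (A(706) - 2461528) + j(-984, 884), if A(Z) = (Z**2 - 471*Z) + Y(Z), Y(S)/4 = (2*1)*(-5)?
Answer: -2407042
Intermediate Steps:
Y(S) = -40 (Y(S) = 4*((2*1)*(-5)) = 4*(2*(-5)) = 4*(-10) = -40)
A(Z) = -40 + Z**2 - 471*Z (A(Z) = (Z**2 - 471*Z) - 40 = -40 + Z**2 - 471*Z)
(A(706) - 2461528) + j(-984, 884) = ((-40 + 706**2 - 471*706) - 2461528) - 126*884 = ((-40 + 498436 - 332526) - 2461528) - 111384 = (165870 - 2461528) - 111384 = -2295658 - 111384 = -2407042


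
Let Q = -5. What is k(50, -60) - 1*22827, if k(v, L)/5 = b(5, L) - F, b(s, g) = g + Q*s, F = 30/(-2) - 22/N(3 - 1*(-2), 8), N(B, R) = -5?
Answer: -23199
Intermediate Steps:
F = -53/5 (F = 30/(-2) - 22/(-5) = 30*(-½) - 22*(-⅕) = -15 + 22/5 = -53/5 ≈ -10.600)
b(s, g) = g - 5*s
k(v, L) = -72 + 5*L (k(v, L) = 5*((L - 5*5) - 1*(-53/5)) = 5*((L - 25) + 53/5) = 5*((-25 + L) + 53/5) = 5*(-72/5 + L) = -72 + 5*L)
k(50, -60) - 1*22827 = (-72 + 5*(-60)) - 1*22827 = (-72 - 300) - 22827 = -372 - 22827 = -23199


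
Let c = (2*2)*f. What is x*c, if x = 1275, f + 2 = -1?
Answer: -15300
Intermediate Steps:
f = -3 (f = -2 - 1 = -3)
c = -12 (c = (2*2)*(-3) = 4*(-3) = -12)
x*c = 1275*(-12) = -15300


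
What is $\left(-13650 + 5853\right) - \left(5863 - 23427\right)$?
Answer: $9767$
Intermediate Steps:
$\left(-13650 + 5853\right) - \left(5863 - 23427\right) = -7797 - \left(5863 - 23427\right) = -7797 - -17564 = -7797 + 17564 = 9767$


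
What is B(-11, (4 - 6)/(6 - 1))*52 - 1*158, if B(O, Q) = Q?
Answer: -894/5 ≈ -178.80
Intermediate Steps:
B(-11, (4 - 6)/(6 - 1))*52 - 1*158 = ((4 - 6)/(6 - 1))*52 - 1*158 = -2/5*52 - 158 = -104/5 - 158 = -894/5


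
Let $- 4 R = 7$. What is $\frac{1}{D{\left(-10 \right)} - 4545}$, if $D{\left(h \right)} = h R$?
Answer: $- \frac{2}{9055} \approx -0.00022087$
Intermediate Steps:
$R = - \frac{7}{4}$ ($R = \left(- \frac{1}{4}\right) 7 = - \frac{7}{4} \approx -1.75$)
$D{\left(h \right)} = - \frac{7 h}{4}$ ($D{\left(h \right)} = h \left(- \frac{7}{4}\right) = - \frac{7 h}{4}$)
$\frac{1}{D{\left(-10 \right)} - 4545} = \frac{1}{\left(- \frac{7}{4}\right) \left(-10\right) - 4545} = \frac{1}{\frac{35}{2} - 4545} = \frac{1}{- \frac{9055}{2}} = - \frac{2}{9055}$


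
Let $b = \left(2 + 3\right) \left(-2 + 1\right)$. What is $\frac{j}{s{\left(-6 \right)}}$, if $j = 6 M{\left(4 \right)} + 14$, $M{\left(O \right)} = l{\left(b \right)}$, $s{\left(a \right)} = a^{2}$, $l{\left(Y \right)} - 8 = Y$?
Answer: $\frac{8}{9} \approx 0.88889$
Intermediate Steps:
$b = -5$ ($b = 5 \left(-1\right) = -5$)
$l{\left(Y \right)} = 8 + Y$
$M{\left(O \right)} = 3$ ($M{\left(O \right)} = 8 - 5 = 3$)
$j = 32$ ($j = 6 \cdot 3 + 14 = 18 + 14 = 32$)
$\frac{j}{s{\left(-6 \right)}} = \frac{32}{\left(-6\right)^{2}} = \frac{32}{36} = 32 \cdot \frac{1}{36} = \frac{8}{9}$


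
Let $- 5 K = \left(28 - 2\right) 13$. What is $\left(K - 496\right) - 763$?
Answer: $- \frac{6633}{5} \approx -1326.6$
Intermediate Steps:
$K = - \frac{338}{5}$ ($K = - \frac{\left(28 - 2\right) 13}{5} = - \frac{26 \cdot 13}{5} = \left(- \frac{1}{5}\right) 338 = - \frac{338}{5} \approx -67.6$)
$\left(K - 496\right) - 763 = \left(- \frac{338}{5} - 496\right) - 763 = - \frac{2818}{5} - 763 = - \frac{6633}{5}$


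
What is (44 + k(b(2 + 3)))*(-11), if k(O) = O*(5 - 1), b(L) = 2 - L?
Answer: -352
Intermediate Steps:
k(O) = 4*O (k(O) = O*4 = 4*O)
(44 + k(b(2 + 3)))*(-11) = (44 + 4*(2 - (2 + 3)))*(-11) = (44 + 4*(2 - 1*5))*(-11) = (44 + 4*(2 - 5))*(-11) = (44 + 4*(-3))*(-11) = (44 - 12)*(-11) = 32*(-11) = -352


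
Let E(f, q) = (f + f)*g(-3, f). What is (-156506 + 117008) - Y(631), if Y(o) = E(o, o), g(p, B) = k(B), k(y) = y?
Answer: -835820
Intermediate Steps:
g(p, B) = B
E(f, q) = 2*f² (E(f, q) = (f + f)*f = (2*f)*f = 2*f²)
Y(o) = 2*o²
(-156506 + 117008) - Y(631) = (-156506 + 117008) - 2*631² = -39498 - 2*398161 = -39498 - 1*796322 = -39498 - 796322 = -835820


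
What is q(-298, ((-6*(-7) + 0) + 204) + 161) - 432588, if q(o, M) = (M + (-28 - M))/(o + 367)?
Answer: -29848600/69 ≈ -4.3259e+5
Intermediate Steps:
q(o, M) = -28/(367 + o)
q(-298, ((-6*(-7) + 0) + 204) + 161) - 432588 = -28/(367 - 298) - 432588 = -28/69 - 432588 = -29848600/69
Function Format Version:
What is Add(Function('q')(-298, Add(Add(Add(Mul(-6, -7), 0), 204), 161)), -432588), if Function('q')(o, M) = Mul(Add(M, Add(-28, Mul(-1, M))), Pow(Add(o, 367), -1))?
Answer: Rational(-29848600, 69) ≈ -4.3259e+5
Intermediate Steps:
Function('q')(o, M) = Mul(-28, Pow(Add(367, o), -1))
Add(Function('q')(-298, Add(Add(Add(Mul(-6, -7), 0), 204), 161)), -432588) = Add(Mul(-28, Pow(Add(367, -298), -1)), -432588) = Add(Mul(-28, Pow(69, -1)), -432588) = Add(Mul(-28, Rational(1, 69)), -432588) = Add(Rational(-28, 69), -432588) = Rational(-29848600, 69)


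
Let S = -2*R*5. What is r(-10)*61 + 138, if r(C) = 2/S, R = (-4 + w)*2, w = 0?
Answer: 5581/40 ≈ 139.52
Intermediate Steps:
R = -8 (R = (-4 + 0)*2 = -4*2 = -8)
S = 80 (S = -2*(-8)*5 = 16*5 = 80)
r(C) = 1/40 (r(C) = 2/80 = 2*(1/80) = 1/40)
r(-10)*61 + 138 = (1/40)*61 + 138 = 61/40 + 138 = 5581/40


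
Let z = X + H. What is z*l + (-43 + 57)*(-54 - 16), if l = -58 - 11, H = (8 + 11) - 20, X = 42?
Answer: -3809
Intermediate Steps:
H = -1 (H = 19 - 20 = -1)
l = -69
z = 41 (z = 42 - 1 = 41)
z*l + (-43 + 57)*(-54 - 16) = 41*(-69) + (-43 + 57)*(-54 - 16) = -2829 + 14*(-70) = -2829 - 980 = -3809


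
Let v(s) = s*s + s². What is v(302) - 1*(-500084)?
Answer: 682492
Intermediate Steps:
v(s) = 2*s² (v(s) = s² + s² = 2*s²)
v(302) - 1*(-500084) = 2*302² - 1*(-500084) = 2*91204 + 500084 = 182408 + 500084 = 682492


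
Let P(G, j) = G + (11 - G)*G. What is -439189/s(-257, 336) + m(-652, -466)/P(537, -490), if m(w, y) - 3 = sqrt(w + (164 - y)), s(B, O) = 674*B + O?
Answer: 41272613393/16246585950 - I*sqrt(22)/281925 ≈ 2.5404 - 1.6637e-5*I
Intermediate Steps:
s(B, O) = O + 674*B
P(G, j) = G + G*(11 - G)
m(w, y) = 3 + sqrt(164 + w - y) (m(w, y) = 3 + sqrt(w + (164 - y)) = 3 + sqrt(164 + w - y))
-439189/s(-257, 336) + m(-652, -466)/P(537, -490) = -439189/(336 + 674*(-257)) + (3 + sqrt(164 - 652 - 1*(-466)))/((537*(12 - 1*537))) = -439189/(336 - 173218) + (3 + sqrt(164 - 652 + 466))/((537*(12 - 537))) = -439189/(-172882) + (3 + sqrt(-22))/((537*(-525))) = -439189*(-1/172882) + (3 + I*sqrt(22))/(-281925) = 439189/172882 + (3 + I*sqrt(22))*(-1/281925) = 439189/172882 + (-1/93975 - I*sqrt(22)/281925) = 41272613393/16246585950 - I*sqrt(22)/281925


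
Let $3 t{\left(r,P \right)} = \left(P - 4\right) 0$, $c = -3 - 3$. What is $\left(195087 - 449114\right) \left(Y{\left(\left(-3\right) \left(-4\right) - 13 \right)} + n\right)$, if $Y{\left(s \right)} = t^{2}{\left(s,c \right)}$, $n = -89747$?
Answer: $22798161169$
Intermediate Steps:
$c = -6$ ($c = -3 - 3 = -6$)
$t{\left(r,P \right)} = 0$ ($t{\left(r,P \right)} = \frac{\left(P - 4\right) 0}{3} = \frac{\left(-4 + P\right) 0}{3} = \frac{1}{3} \cdot 0 = 0$)
$Y{\left(s \right)} = 0$ ($Y{\left(s \right)} = 0^{2} = 0$)
$\left(195087 - 449114\right) \left(Y{\left(\left(-3\right) \left(-4\right) - 13 \right)} + n\right) = \left(195087 - 449114\right) \left(0 - 89747\right) = \left(-254027\right) \left(-89747\right) = 22798161169$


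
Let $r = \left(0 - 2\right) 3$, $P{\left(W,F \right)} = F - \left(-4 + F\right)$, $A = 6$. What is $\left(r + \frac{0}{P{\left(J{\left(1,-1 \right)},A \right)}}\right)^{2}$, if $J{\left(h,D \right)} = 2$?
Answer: $36$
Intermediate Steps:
$P{\left(W,F \right)} = 4$
$r = -6$ ($r = \left(-2\right) 3 = -6$)
$\left(r + \frac{0}{P{\left(J{\left(1,-1 \right)},A \right)}}\right)^{2} = \left(-6 + \frac{0}{4}\right)^{2} = \left(-6 + 0 \cdot \frac{1}{4}\right)^{2} = \left(-6 + 0\right)^{2} = \left(-6\right)^{2} = 36$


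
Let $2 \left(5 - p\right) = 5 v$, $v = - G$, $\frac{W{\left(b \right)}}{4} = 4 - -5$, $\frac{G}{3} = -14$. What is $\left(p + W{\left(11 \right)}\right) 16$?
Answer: $-1024$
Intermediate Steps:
$G = -42$ ($G = 3 \left(-14\right) = -42$)
$W{\left(b \right)} = 36$ ($W{\left(b \right)} = 4 \left(4 - -5\right) = 4 \left(4 + 5\right) = 4 \cdot 9 = 36$)
$v = 42$ ($v = \left(-1\right) \left(-42\right) = 42$)
$p = -100$ ($p = 5 - \frac{5 \cdot 42}{2} = 5 - 105 = -100$)
$\left(p + W{\left(11 \right)}\right) 16 = \left(-100 + 36\right) 16 = \left(-64\right) 16 = -1024$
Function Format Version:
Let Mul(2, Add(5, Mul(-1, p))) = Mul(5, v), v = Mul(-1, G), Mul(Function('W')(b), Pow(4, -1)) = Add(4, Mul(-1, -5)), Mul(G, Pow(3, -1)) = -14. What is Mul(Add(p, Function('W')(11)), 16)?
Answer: -1024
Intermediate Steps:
G = -42 (G = Mul(3, -14) = -42)
Function('W')(b) = 36 (Function('W')(b) = Mul(4, Add(4, Mul(-1, -5))) = Mul(4, Add(4, 5)) = Mul(4, 9) = 36)
v = 42 (v = Mul(-1, -42) = 42)
p = -100 (p = Add(5, Mul(Rational(-1, 2), Mul(5, 42))) = Add(5, Mul(Rational(-1, 2), 210)) = Add(5, -105) = -100)
Mul(Add(p, Function('W')(11)), 16) = Mul(Add(-100, 36), 16) = Mul(-64, 16) = -1024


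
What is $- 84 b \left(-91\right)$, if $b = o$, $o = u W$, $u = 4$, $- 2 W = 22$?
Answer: $-336336$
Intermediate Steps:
$W = -11$ ($W = \left(- \frac{1}{2}\right) 22 = -11$)
$o = -44$ ($o = 4 \left(-11\right) = -44$)
$b = -44$
$- 84 b \left(-91\right) = \left(-84\right) \left(-44\right) \left(-91\right) = 3696 \left(-91\right) = -336336$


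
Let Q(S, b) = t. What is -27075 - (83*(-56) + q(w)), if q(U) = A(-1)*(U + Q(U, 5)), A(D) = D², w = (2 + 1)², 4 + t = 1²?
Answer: -22433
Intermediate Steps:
t = -3 (t = -4 + 1² = -4 + 1 = -3)
Q(S, b) = -3
w = 9 (w = 3² = 9)
q(U) = -3 + U (q(U) = (-1)²*(U - 3) = 1*(-3 + U) = -3 + U)
-27075 - (83*(-56) + q(w)) = -27075 - (83*(-56) + (-3 + 9)) = -27075 - (-4648 + 6) = -27075 - 1*(-4642) = -27075 + 4642 = -22433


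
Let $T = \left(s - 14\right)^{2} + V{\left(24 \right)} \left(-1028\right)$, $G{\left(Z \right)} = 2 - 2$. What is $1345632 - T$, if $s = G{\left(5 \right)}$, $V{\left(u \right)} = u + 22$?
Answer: $1392724$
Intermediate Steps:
$G{\left(Z \right)} = 0$ ($G{\left(Z \right)} = 2 - 2 = 0$)
$V{\left(u \right)} = 22 + u$
$s = 0$
$T = -47092$ ($T = \left(0 - 14\right)^{2} + \left(22 + 24\right) \left(-1028\right) = \left(-14\right)^{2} + 46 \left(-1028\right) = 196 - 47288 = -47092$)
$1345632 - T = 1345632 - -47092 = 1345632 + 47092 = 1392724$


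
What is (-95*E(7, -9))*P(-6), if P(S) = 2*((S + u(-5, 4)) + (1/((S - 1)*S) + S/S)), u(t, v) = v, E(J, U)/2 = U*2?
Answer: -46740/7 ≈ -6677.1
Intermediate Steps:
E(J, U) = 4*U (E(J, U) = 2*(U*2) = 2*(2*U) = 4*U)
P(S) = 10 + 2*S + 2/(S*(-1 + S)) (P(S) = 2*((S + 4) + (1/((S - 1)*S) + S/S)) = 2*((4 + S) + (1/((-1 + S)*S) + 1)) = 2*((4 + S) + (1/(S*(-1 + S)) + 1)) = 2*((4 + S) + (1 + 1/(S*(-1 + S)))) = 2*(5 + S + 1/(S*(-1 + S))) = 10 + 2*S + 2/(S*(-1 + S)))
(-95*E(7, -9))*P(-6) = (-380*(-9))*(2*(1 + (-6)³ - 5*(-6) + 4*(-6)²)/(-6*(-1 - 6))) = (-95*(-36))*(2*(-⅙)*(1 - 216 + 30 + 4*36)/(-7)) = 3420*(2*(-⅙)*(-⅐)*(1 - 216 + 30 + 144)) = 3420*(2*(-⅙)*(-⅐)*(-41)) = 3420*(-41/21) = -46740/7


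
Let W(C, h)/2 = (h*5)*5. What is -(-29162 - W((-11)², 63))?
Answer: 32312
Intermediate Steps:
W(C, h) = 50*h (W(C, h) = 2*((h*5)*5) = 2*((5*h)*5) = 2*(25*h) = 50*h)
-(-29162 - W((-11)², 63)) = -(-29162 - 50*63) = -(-29162 - 1*3150) = -(-29162 - 3150) = -1*(-32312) = 32312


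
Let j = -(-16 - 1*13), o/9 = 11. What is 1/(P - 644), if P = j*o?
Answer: 1/2227 ≈ 0.00044903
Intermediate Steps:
o = 99 (o = 9*11 = 99)
j = 29 (j = -(-16 - 13) = -1*(-29) = 29)
P = 2871 (P = 29*99 = 2871)
1/(P - 644) = 1/(2871 - 644) = 1/2227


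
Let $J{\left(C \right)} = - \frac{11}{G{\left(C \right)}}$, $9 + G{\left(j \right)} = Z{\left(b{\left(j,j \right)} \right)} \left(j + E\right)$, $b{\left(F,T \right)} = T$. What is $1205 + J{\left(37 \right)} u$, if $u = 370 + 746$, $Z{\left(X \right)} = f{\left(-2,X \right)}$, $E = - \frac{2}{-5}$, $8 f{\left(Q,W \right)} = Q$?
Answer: $\frac{687755}{367} \approx 1874.0$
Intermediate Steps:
$f{\left(Q,W \right)} = \frac{Q}{8}$
$E = \frac{2}{5}$ ($E = \left(-2\right) \left(- \frac{1}{5}\right) = \frac{2}{5} \approx 0.4$)
$Z{\left(X \right)} = - \frac{1}{4}$ ($Z{\left(X \right)} = \frac{1}{8} \left(-2\right) = - \frac{1}{4}$)
$G{\left(j \right)} = - \frac{91}{10} - \frac{j}{4}$ ($G{\left(j \right)} = -9 - \frac{j + \frac{2}{5}}{4} = -9 - \frac{\frac{2}{5} + j}{4} = -9 - \left(\frac{1}{10} + \frac{j}{4}\right) = - \frac{91}{10} - \frac{j}{4}$)
$u = 1116$
$J{\left(C \right)} = - \frac{11}{- \frac{91}{10} - \frac{C}{4}}$
$1205 + J{\left(37 \right)} u = 1205 + \frac{220}{182 + 5 \cdot 37} \cdot 1116 = 1205 + \frac{220}{182 + 185} \cdot 1116 = 1205 + \frac{220}{367} \cdot 1116 = 1205 + \frac{245520}{367} = \frac{687755}{367}$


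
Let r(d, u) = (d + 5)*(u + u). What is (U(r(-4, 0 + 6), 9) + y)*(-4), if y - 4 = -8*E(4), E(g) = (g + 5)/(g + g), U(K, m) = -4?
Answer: 36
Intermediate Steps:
r(d, u) = 2*u*(5 + d) (r(d, u) = (5 + d)*(2*u) = 2*u*(5 + d))
E(g) = (5 + g)/(2*g) (E(g) = (5 + g)/((2*g)) = (5 + g)*(1/(2*g)) = (5 + g)/(2*g))
y = -5 (y = 4 - 4*(5 + 4)/4 = 4 - 4*9/4 = 4 - 8*9/8 = 4 - 9 = -5)
(U(r(-4, 0 + 6), 9) + y)*(-4) = (-4 - 5)*(-4) = -9*(-4) = 36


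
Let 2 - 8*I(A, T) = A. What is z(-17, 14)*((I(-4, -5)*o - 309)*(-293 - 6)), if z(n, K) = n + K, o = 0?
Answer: -277173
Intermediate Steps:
I(A, T) = ¼ - A/8
z(n, K) = K + n
z(-17, 14)*((I(-4, -5)*o - 309)*(-293 - 6)) = (14 - 17)*(((¼ - ⅛*(-4))*0 - 309)*(-293 - 6)) = -3*((¼ + ½)*0 - 309)*(-299) = -3*((¾)*0 - 309)*(-299) = -3*(0 - 309)*(-299) = -(-927)*(-299) = -3*92391 = -277173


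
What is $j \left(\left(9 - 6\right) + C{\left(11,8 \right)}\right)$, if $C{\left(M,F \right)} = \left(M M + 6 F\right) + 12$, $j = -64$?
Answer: $-11776$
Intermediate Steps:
$C{\left(M,F \right)} = 12 + M^{2} + 6 F$ ($C{\left(M,F \right)} = \left(M^{2} + 6 F\right) + 12 = 12 + M^{2} + 6 F$)
$j \left(\left(9 - 6\right) + C{\left(11,8 \right)}\right) = - 64 \left(\left(9 - 6\right) + \left(12 + 11^{2} + 6 \cdot 8\right)\right) = - 64 \left(3 + \left(12 + 121 + 48\right)\right) = - 64 \left(3 + 181\right) = \left(-64\right) 184 = -11776$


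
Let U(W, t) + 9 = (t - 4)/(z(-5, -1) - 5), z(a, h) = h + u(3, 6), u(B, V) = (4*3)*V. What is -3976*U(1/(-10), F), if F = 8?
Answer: 1172920/33 ≈ 35543.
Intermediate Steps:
u(B, V) = 12*V
z(a, h) = 72 + h (z(a, h) = h + 12*6 = h + 72 = 72 + h)
U(W, t) = -299/33 + t/66 (U(W, t) = -9 + (t - 4)/((72 - 1) - 5) = -9 + (-4 + t)/(71 - 5) = -9 + (-4 + t)/66 = -9 + (-4 + t)*(1/66) = -9 + (-2/33 + t/66) = -299/33 + t/66)
-3976*U(1/(-10), F) = -3976*(-299/33 + (1/66)*8) = -3976*(-299/33 + 4/33) = -3976*(-295/33) = 1172920/33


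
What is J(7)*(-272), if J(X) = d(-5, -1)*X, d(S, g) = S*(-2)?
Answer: -19040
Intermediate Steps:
d(S, g) = -2*S
J(X) = 10*X (J(X) = (-2*(-5))*X = 10*X)
J(7)*(-272) = (10*7)*(-272) = 70*(-272) = -19040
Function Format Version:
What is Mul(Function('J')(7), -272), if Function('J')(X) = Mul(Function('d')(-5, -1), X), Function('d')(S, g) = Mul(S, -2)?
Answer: -19040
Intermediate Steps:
Function('d')(S, g) = Mul(-2, S)
Function('J')(X) = Mul(10, X) (Function('J')(X) = Mul(Mul(-2, -5), X) = Mul(10, X))
Mul(Function('J')(7), -272) = Mul(Mul(10, 7), -272) = Mul(70, -272) = -19040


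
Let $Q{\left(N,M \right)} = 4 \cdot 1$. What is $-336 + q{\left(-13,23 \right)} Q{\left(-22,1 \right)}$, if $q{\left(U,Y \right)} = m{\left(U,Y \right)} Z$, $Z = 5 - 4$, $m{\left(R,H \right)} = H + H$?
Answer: $-152$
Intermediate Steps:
$m{\left(R,H \right)} = 2 H$
$Q{\left(N,M \right)} = 4$
$Z = 1$ ($Z = 5 - 4 = 1$)
$q{\left(U,Y \right)} = 2 Y$ ($q{\left(U,Y \right)} = 2 Y 1 = 2 Y$)
$-336 + q{\left(-13,23 \right)} Q{\left(-22,1 \right)} = -336 + 2 \cdot 23 \cdot 4 = -336 + 46 \cdot 4 = -336 + 184 = -152$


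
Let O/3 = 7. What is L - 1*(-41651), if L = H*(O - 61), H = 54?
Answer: 39491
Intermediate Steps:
O = 21 (O = 3*7 = 21)
L = -2160 (L = 54*(21 - 61) = 54*(-40) = -2160)
L - 1*(-41651) = -2160 - 1*(-41651) = -2160 + 41651 = 39491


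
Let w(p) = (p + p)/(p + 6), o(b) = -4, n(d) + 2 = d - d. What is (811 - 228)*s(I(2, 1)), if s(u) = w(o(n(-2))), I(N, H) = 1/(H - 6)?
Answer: -2332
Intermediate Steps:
n(d) = -2 (n(d) = -2 + (d - d) = -2 + 0 = -2)
I(N, H) = 1/(-6 + H)
w(p) = 2*p/(6 + p) (w(p) = (2*p)/(6 + p) = 2*p/(6 + p))
s(u) = -4 (s(u) = 2*(-4)/(6 - 4) = 2*(-4)/2 = 2*(-4)*(½) = -4)
(811 - 228)*s(I(2, 1)) = (811 - 228)*(-4) = 583*(-4) = -2332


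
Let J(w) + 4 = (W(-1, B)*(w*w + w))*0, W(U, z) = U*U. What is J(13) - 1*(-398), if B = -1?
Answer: 394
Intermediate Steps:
W(U, z) = U**2
J(w) = -4 (J(w) = -4 + ((-1)**2*(w*w + w))*0 = -4 + (1*(w**2 + w))*0 = -4 + (1*(w + w**2))*0 = -4 + (w + w**2)*0 = -4 + 0 = -4)
J(13) - 1*(-398) = -4 - 1*(-398) = -4 + 398 = 394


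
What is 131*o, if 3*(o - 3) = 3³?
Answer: 1572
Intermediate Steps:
o = 12 (o = 3 + (⅓)*3³ = 3 + (⅓)*27 = 3 + 9 = 12)
131*o = 131*12 = 1572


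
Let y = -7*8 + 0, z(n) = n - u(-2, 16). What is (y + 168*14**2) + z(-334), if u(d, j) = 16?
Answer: 32522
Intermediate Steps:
z(n) = -16 + n (z(n) = n - 1*16 = n - 16 = -16 + n)
y = -56 (y = -56 + 0 = -56)
(y + 168*14**2) + z(-334) = (-56 + 168*14**2) + (-16 - 334) = (-56 + 168*196) - 350 = (-56 + 32928) - 350 = 32872 - 350 = 32522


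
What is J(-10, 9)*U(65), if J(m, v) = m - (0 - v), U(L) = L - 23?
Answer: -42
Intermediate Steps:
U(L) = -23 + L
J(m, v) = m + v (J(m, v) = m - (-1)*v = m + v)
J(-10, 9)*U(65) = (-10 + 9)*(-23 + 65) = -1*42 = -42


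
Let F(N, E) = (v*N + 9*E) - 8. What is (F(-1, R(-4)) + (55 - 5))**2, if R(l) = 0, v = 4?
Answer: 1444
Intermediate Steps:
F(N, E) = -8 + 4*N + 9*E (F(N, E) = (4*N + 9*E) - 8 = -8 + 4*N + 9*E)
(F(-1, R(-4)) + (55 - 5))**2 = ((-8 + 4*(-1) + 9*0) + (55 - 5))**2 = ((-8 - 4 + 0) + 50)**2 = (-12 + 50)**2 = 38**2 = 1444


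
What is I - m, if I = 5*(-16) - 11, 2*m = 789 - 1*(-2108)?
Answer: -3079/2 ≈ -1539.5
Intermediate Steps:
m = 2897/2 (m = (789 - 1*(-2108))/2 = (789 + 2108)/2 = (1/2)*2897 = 2897/2 ≈ 1448.5)
I = -91 (I = -80 - 11 = -91)
I - m = -91 - 1*2897/2 = -91 - 2897/2 = -3079/2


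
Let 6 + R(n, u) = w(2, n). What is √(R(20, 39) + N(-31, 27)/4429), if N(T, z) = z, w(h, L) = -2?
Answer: I*√156808745/4429 ≈ 2.8274*I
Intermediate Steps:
R(n, u) = -8 (R(n, u) = -6 - 2 = -8)
√(R(20, 39) + N(-31, 27)/4429) = √(-8 + 27/4429) = √(-35405/4429) = I*√156808745/4429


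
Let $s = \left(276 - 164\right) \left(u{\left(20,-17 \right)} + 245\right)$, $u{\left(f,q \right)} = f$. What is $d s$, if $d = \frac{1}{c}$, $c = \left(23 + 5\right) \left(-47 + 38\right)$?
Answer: $- \frac{1060}{9} \approx -117.78$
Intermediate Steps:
$c = -252$ ($c = 28 \left(-9\right) = -252$)
$d = - \frac{1}{252}$ ($d = \frac{1}{-252} = - \frac{1}{252} \approx -0.0039683$)
$s = 29680$ ($s = \left(276 - 164\right) \left(20 + 245\right) = 112 \cdot 265 = 29680$)
$d s = \left(- \frac{1}{252}\right) 29680 = - \frac{1060}{9}$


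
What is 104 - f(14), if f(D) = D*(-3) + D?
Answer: 132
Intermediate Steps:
f(D) = -2*D (f(D) = -3*D + D = -2*D)
104 - f(14) = 104 - (-2)*14 = 104 - 1*(-28) = 104 + 28 = 132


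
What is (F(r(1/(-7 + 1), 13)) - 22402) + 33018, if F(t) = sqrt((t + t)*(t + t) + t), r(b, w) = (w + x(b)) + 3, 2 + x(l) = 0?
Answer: 10616 + sqrt(798) ≈ 10644.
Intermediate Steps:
x(l) = -2 (x(l) = -2 + 0 = -2)
r(b, w) = 1 + w (r(b, w) = (w - 2) + 3 = (-2 + w) + 3 = 1 + w)
F(t) = sqrt(t + 4*t**2) (F(t) = sqrt((2*t)*(2*t) + t) = sqrt(4*t**2 + t) = sqrt(t + 4*t**2))
(F(r(1/(-7 + 1), 13)) - 22402) + 33018 = (sqrt((1 + 13)*(1 + 4*(1 + 13))) - 22402) + 33018 = (sqrt(14*(1 + 4*14)) - 22402) + 33018 = (sqrt(14*(1 + 56)) - 22402) + 33018 = (sqrt(14*57) - 22402) + 33018 = (sqrt(798) - 22402) + 33018 = (-22402 + sqrt(798)) + 33018 = 10616 + sqrt(798)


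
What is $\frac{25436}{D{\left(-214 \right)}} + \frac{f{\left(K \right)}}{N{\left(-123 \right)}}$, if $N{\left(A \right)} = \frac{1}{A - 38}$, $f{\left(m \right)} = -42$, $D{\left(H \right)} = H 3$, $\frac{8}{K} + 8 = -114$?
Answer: $\frac{2157884}{321} \approx 6722.4$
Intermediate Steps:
$K = - \frac{4}{61}$ ($K = \frac{8}{-8 - 114} = \frac{8}{-122} = 8 \left(- \frac{1}{122}\right) = - \frac{4}{61} \approx -0.065574$)
$D{\left(H \right)} = 3 H$
$N{\left(A \right)} = \frac{1}{-38 + A}$
$\frac{25436}{D{\left(-214 \right)}} + \frac{f{\left(K \right)}}{N{\left(-123 \right)}} = \frac{25436}{3 \left(-214\right)} - \frac{42}{\frac{1}{-38 - 123}} = \frac{25436}{-642} - \frac{42}{\frac{1}{-161}} = 25436 \left(- \frac{1}{642}\right) - \frac{42}{- \frac{1}{161}} = - \frac{12718}{321} - -6762 = - \frac{12718}{321} + 6762 = \frac{2157884}{321}$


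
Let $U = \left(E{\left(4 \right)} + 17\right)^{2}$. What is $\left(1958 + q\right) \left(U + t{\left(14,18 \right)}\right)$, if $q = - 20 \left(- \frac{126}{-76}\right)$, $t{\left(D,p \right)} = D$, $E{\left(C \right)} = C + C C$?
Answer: $\frac{50579076}{19} \approx 2.6621 \cdot 10^{6}$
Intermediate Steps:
$E{\left(C \right)} = C + C^{2}$
$q = - \frac{630}{19}$ ($q = - 20 \left(\left(-126\right) \left(- \frac{1}{76}\right)\right) = \left(-20\right) \frac{63}{38} = - \frac{630}{19} \approx -33.158$)
$U = 1369$ ($U = \left(4 \left(1 + 4\right) + 17\right)^{2} = \left(4 \cdot 5 + 17\right)^{2} = \left(20 + 17\right)^{2} = 37^{2} = 1369$)
$\left(1958 + q\right) \left(U + t{\left(14,18 \right)}\right) = \left(1958 - \frac{630}{19}\right) \left(1369 + 14\right) = \frac{36572}{19} \cdot 1383 = \frac{50579076}{19}$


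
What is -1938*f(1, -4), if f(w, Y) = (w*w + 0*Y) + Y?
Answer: 5814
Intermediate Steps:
f(w, Y) = Y + w² (f(w, Y) = (w² + 0) + Y = w² + Y = Y + w²)
-1938*f(1, -4) = -1938*(-4 + 1²) = -1938*(-4 + 1) = -1938*(-3) = 5814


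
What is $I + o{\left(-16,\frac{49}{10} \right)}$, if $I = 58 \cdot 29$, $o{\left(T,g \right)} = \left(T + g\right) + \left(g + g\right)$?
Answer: $\frac{16807}{10} \approx 1680.7$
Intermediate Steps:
$o{\left(T,g \right)} = T + 3 g$ ($o{\left(T,g \right)} = \left(T + g\right) + 2 g = T + 3 g$)
$I = 1682$
$I + o{\left(-16,\frac{49}{10} \right)} = 1682 - \left(16 - 3 \cdot \frac{49}{10}\right) = 1682 - \left(16 - 3 \cdot 49 \cdot \frac{1}{10}\right) = 1682 + \left(-16 + 3 \cdot \frac{49}{10}\right) = 1682 + \left(-16 + \frac{147}{10}\right) = 1682 - \frac{13}{10} = \frac{16807}{10}$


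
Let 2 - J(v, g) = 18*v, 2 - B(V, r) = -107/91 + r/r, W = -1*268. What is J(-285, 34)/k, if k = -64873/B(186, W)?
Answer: -1016136/5903443 ≈ -0.17213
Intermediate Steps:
W = -268
B(V, r) = 198/91 (B(V, r) = 2 - (-107/91 + r/r) = 2 - (-107*1/91 + 1) = 2 - (-107/91 + 1) = 2 - 1*(-16/91) = 2 + 16/91 = 198/91)
J(v, g) = 2 - 18*v
k = -5903443/198 (k = -64873/198/91 = -64873*91/198 = -5903443/198 ≈ -29815.)
J(-285, 34)/k = (2 - 18*(-285))/(-5903443/198) = (2 + 5130)*(-198/5903443) = 5132*(-198/5903443) = -1016136/5903443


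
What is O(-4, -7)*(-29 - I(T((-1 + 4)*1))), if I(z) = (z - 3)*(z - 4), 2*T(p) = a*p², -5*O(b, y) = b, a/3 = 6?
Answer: -4828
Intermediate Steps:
a = 18 (a = 3*6 = 18)
O(b, y) = -b/5
T(p) = 9*p² (T(p) = (18*p²)/2 = 9*p²)
I(z) = (-4 + z)*(-3 + z) (I(z) = (-3 + z)*(-4 + z) = (-4 + z)*(-3 + z))
O(-4, -7)*(-29 - I(T((-1 + 4)*1))) = (-⅕*(-4))*(-29 - (12 + (9*((-1 + 4)*1)²)² - 63*((-1 + 4)*1)²)) = 4*(-29 - (12 + (9*(3*1)²)² - 63*(3*1)²))/5 = 4*(-29 - (12 + (9*3²)² - 63*3²))/5 = 4*(-29 - (12 + (9*9)² - 63*9))/5 = 4*(-29 - (12 + 81² - 7*81))/5 = 4*(-29 - (12 + 6561 - 567))/5 = 4*(-29 - 1*6006)/5 = 4*(-29 - 6006)/5 = (⅘)*(-6035) = -4828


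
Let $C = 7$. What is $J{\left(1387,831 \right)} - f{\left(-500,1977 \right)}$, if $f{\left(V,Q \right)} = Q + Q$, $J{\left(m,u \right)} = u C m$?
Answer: $8064225$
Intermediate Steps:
$J{\left(m,u \right)} = 7 m u$ ($J{\left(m,u \right)} = u 7 m = 7 u m = 7 m u$)
$f{\left(V,Q \right)} = 2 Q$
$J{\left(1387,831 \right)} - f{\left(-500,1977 \right)} = 7 \cdot 1387 \cdot 831 - 2 \cdot 1977 = 8068179 - 3954 = 8064225$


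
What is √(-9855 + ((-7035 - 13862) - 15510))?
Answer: I*√46262 ≈ 215.09*I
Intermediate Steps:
√(-9855 + ((-7035 - 13862) - 15510)) = √(-9855 + (-20897 - 15510)) = √(-9855 - 36407) = √(-46262) = I*√46262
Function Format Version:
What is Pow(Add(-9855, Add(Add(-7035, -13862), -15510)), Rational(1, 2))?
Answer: Mul(I, Pow(46262, Rational(1, 2))) ≈ Mul(215.09, I)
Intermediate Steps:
Pow(Add(-9855, Add(Add(-7035, -13862), -15510)), Rational(1, 2)) = Pow(Add(-9855, Add(-20897, -15510)), Rational(1, 2)) = Pow(Add(-9855, -36407), Rational(1, 2)) = Pow(-46262, Rational(1, 2)) = Mul(I, Pow(46262, Rational(1, 2)))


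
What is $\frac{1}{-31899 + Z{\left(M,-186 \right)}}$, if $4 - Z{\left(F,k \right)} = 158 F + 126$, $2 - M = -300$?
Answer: $- \frac{1}{79737} \approx -1.2541 \cdot 10^{-5}$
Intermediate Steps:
$M = 302$ ($M = 2 - -300 = 2 + 300 = 302$)
$Z{\left(F,k \right)} = -122 - 158 F$ ($Z{\left(F,k \right)} = 4 - \left(158 F + 126\right) = 4 - \left(126 + 158 F\right) = -122 - 158 F$)
$\frac{1}{-31899 + Z{\left(M,-186 \right)}} = \frac{1}{-31899 - 47838} = \frac{1}{-79737} = - \frac{1}{79737}$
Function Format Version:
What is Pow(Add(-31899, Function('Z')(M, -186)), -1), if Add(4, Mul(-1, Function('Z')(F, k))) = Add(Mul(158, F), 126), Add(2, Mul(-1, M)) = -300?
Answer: Rational(-1, 79737) ≈ -1.2541e-5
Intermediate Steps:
M = 302 (M = Add(2, Mul(-1, -300)) = Add(2, 300) = 302)
Function('Z')(F, k) = Add(-122, Mul(-158, F)) (Function('Z')(F, k) = Add(4, Mul(-1, Add(Mul(158, F), 126))) = Add(4, Mul(-1, Add(126, Mul(158, F)))) = Add(4, Add(-126, Mul(-158, F))) = Add(-122, Mul(-158, F)))
Pow(Add(-31899, Function('Z')(M, -186)), -1) = Pow(Add(-31899, Add(-122, Mul(-158, 302))), -1) = Pow(Add(-31899, Add(-122, -47716)), -1) = Pow(Add(-31899, -47838), -1) = Pow(-79737, -1) = Rational(-1, 79737)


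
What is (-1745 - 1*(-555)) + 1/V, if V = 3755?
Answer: -4468449/3755 ≈ -1190.0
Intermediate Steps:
(-1745 - 1*(-555)) + 1/V = (-1745 - 1*(-555)) + 1/3755 = (-1745 + 555) + 1/3755 = -1190 + 1/3755 = -4468449/3755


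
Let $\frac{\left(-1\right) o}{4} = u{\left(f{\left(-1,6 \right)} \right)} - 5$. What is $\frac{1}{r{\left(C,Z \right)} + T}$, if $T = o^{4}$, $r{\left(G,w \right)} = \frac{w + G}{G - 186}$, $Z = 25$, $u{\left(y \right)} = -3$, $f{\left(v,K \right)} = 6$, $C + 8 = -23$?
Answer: $\frac{217}{227540998} \approx 9.5367 \cdot 10^{-7}$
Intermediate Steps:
$C = -31$ ($C = -8 - 23 = -31$)
$r{\left(G,w \right)} = \frac{G + w}{-186 + G}$
$o = 32$ ($o = - 4 \left(-3 - 5\right) = \left(-4\right) \left(-8\right) = 32$)
$T = 1048576$ ($T = 32^{4} = 1048576$)
$\frac{1}{r{\left(C,Z \right)} + T} = \frac{1}{\frac{-31 + 25}{-186 - 31} + 1048576} = \frac{1}{\frac{1}{-217} \left(-6\right) + 1048576} = \frac{1}{\left(- \frac{1}{217}\right) \left(-6\right) + 1048576} = \frac{1}{\frac{6}{217} + 1048576} = \frac{1}{\frac{227540998}{217}} = \frac{217}{227540998}$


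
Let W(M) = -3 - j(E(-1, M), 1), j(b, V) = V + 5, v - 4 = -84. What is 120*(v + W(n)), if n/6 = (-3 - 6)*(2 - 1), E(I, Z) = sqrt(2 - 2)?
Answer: -10680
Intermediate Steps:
v = -80 (v = 4 - 84 = -80)
E(I, Z) = 0 (E(I, Z) = sqrt(0) = 0)
n = -54 (n = 6*((-3 - 6)*(2 - 1)) = 6*(-9*1) = 6*(-9) = -54)
j(b, V) = 5 + V
W(M) = -9 (W(M) = -3 - (5 + 1) = -3 - 1*6 = -3 - 6 = -9)
120*(v + W(n)) = 120*(-80 - 9) = 120*(-89) = -10680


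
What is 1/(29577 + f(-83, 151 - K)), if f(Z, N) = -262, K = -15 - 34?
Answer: 1/29315 ≈ 3.4112e-5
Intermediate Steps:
K = -49
1/(29577 + f(-83, 151 - K)) = 1/(29577 - 262) = 1/29315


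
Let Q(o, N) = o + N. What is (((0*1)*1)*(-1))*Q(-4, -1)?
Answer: 0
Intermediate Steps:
Q(o, N) = N + o
(((0*1)*1)*(-1))*Q(-4, -1) = (((0*1)*1)*(-1))*(-1 - 4) = ((0*1)*(-1))*(-5) = (0*(-1))*(-5) = 0*(-5) = 0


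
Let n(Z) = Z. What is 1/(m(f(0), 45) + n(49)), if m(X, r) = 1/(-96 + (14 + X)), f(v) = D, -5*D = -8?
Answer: 402/19693 ≈ 0.020413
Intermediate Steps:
D = 8/5 (D = -⅕*(-8) = 8/5 ≈ 1.6000)
f(v) = 8/5
m(X, r) = 1/(-82 + X)
1/(m(f(0), 45) + n(49)) = 1/(1/(-82 + 8/5) + 49) = 1/(1/(-402/5) + 49) = 1/(-5/402 + 49) = 1/(19693/402) = 402/19693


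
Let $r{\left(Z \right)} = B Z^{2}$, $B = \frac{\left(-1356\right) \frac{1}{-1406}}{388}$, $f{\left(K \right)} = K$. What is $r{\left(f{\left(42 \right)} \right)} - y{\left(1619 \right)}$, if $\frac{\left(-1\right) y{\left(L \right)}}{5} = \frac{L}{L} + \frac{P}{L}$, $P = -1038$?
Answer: $\frac{682172617}{110401229} \approx 6.179$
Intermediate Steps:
$y{\left(L \right)} = -5 + \frac{5190}{L}$ ($y{\left(L \right)} = - 5 \left(\frac{L}{L} - \frac{1038}{L}\right) = - 5 \left(1 - \frac{1038}{L}\right) = -5 + \frac{5190}{L}$)
$B = \frac{339}{136382}$ ($B = \left(-1356\right) \left(- \frac{1}{1406}\right) \frac{1}{388} = \frac{678}{703} \cdot \frac{1}{388} = \frac{339}{136382} \approx 0.0024857$)
$r{\left(Z \right)} = \frac{339 Z^{2}}{136382}$
$r{\left(f{\left(42 \right)} \right)} - y{\left(1619 \right)} = \frac{339 \cdot 42^{2}}{136382} - \left(-5 + \frac{5190}{1619}\right) = \frac{339}{136382} \cdot 1764 - \left(-5 + 5190 \cdot \frac{1}{1619}\right) = \frac{298998}{68191} - \left(-5 + \frac{5190}{1619}\right) = \frac{298998}{68191} - - \frac{2905}{1619} = \frac{298998}{68191} + \frac{2905}{1619} = \frac{682172617}{110401229}$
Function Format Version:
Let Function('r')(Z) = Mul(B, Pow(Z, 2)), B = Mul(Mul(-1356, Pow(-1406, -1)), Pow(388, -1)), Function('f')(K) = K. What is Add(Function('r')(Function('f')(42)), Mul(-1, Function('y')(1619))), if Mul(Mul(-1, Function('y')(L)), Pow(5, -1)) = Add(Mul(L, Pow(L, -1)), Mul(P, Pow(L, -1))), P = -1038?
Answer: Rational(682172617, 110401229) ≈ 6.1790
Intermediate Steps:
Function('y')(L) = Add(-5, Mul(5190, Pow(L, -1))) (Function('y')(L) = Mul(-5, Add(Mul(L, Pow(L, -1)), Mul(-1038, Pow(L, -1)))) = Mul(-5, Add(1, Mul(-1038, Pow(L, -1)))) = Add(-5, Mul(5190, Pow(L, -1))))
B = Rational(339, 136382) (B = Mul(Mul(-1356, Rational(-1, 1406)), Rational(1, 388)) = Mul(Rational(678, 703), Rational(1, 388)) = Rational(339, 136382) ≈ 0.0024857)
Function('r')(Z) = Mul(Rational(339, 136382), Pow(Z, 2))
Add(Function('r')(Function('f')(42)), Mul(-1, Function('y')(1619))) = Add(Mul(Rational(339, 136382), Pow(42, 2)), Mul(-1, Add(-5, Mul(5190, Pow(1619, -1))))) = Add(Mul(Rational(339, 136382), 1764), Mul(-1, Add(-5, Mul(5190, Rational(1, 1619))))) = Add(Rational(298998, 68191), Mul(-1, Add(-5, Rational(5190, 1619)))) = Add(Rational(298998, 68191), Mul(-1, Rational(-2905, 1619))) = Add(Rational(298998, 68191), Rational(2905, 1619)) = Rational(682172617, 110401229)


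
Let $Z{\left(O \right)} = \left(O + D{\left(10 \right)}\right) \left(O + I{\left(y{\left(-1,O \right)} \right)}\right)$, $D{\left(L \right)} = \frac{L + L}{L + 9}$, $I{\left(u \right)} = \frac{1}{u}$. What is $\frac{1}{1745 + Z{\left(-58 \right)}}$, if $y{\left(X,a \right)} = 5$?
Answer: $\frac{95}{478473} \approx 0.00019855$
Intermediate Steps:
$D{\left(L \right)} = \frac{2 L}{9 + L}$
$Z{\left(O \right)} = \left(\frac{1}{5} + O\right) \left(\frac{20}{19} + O\right)$ ($Z{\left(O \right)} = \left(O + 2 \cdot 10 \frac{1}{9 + 10}\right) \left(O + \frac{1}{5}\right) = \left(O + 2 \cdot 10 \cdot \frac{1}{19}\right) \left(O + \frac{1}{5}\right) = \left(O + 2 \cdot 10 \cdot \frac{1}{19}\right) \left(\frac{1}{5} + O\right) = \left(O + \frac{20}{19}\right) \left(\frac{1}{5} + O\right) = \left(\frac{20}{19} + O\right) \left(\frac{1}{5} + O\right) = \left(\frac{1}{5} + O\right) \left(\frac{20}{19} + O\right)$)
$\frac{1}{1745 + Z{\left(-58 \right)}} = \frac{1}{1745 + \left(\frac{4}{19} + \left(-58\right)^{2} + \frac{119}{95} \left(-58\right)\right)} = \frac{1}{1745 + \left(\frac{4}{19} + 3364 - \frac{6902}{95}\right)} = \frac{1}{1745 + \frac{312698}{95}} = \frac{1}{\frac{478473}{95}} = \frac{95}{478473}$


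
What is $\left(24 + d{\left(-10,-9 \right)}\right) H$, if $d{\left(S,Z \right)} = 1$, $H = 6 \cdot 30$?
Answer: $4500$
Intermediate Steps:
$H = 180$
$\left(24 + d{\left(-10,-9 \right)}\right) H = \left(24 + 1\right) 180 = 25 \cdot 180 = 4500$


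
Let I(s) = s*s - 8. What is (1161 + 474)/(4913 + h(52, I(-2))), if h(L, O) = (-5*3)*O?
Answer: 1635/4973 ≈ 0.32878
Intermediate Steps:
I(s) = -8 + s**2 (I(s) = s**2 - 8 = -8 + s**2)
h(L, O) = -15*O
(1161 + 474)/(4913 + h(52, I(-2))) = (1161 + 474)/(4913 - 15*(-8 + (-2)**2)) = 1635/(4913 - 15*(-8 + 4)) = 1635/(4913 - 15*(-4)) = 1635/(4913 + 60) = 1635/4973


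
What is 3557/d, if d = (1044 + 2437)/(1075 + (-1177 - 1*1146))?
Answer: -4439136/3481 ≈ -1275.2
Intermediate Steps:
d = -3481/1248 (d = 3481/(1075 + (-1177 - 1146)) = 3481/(1075 - 2323) = 3481/(-1248) = 3481*(-1/1248) = -3481/1248 ≈ -2.7893)
3557/d = 3557/(-3481/1248) = 3557*(-1248/3481) = -4439136/3481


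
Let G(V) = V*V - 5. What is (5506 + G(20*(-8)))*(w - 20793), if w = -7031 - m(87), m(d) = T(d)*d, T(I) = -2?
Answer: -859942650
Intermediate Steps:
G(V) = -5 + V² (G(V) = V² - 5 = -5 + V²)
m(d) = -2*d
w = -6857 (w = -7031 - (-2)*87 = -7031 - 1*(-174) = -7031 + 174 = -6857)
(5506 + G(20*(-8)))*(w - 20793) = (5506 + (-5 + (20*(-8))²))*(-6857 - 20793) = (5506 + (-5 + (-160)²))*(-27650) = (5506 + (-5 + 25600))*(-27650) = (5506 + 25595)*(-27650) = 31101*(-27650) = -859942650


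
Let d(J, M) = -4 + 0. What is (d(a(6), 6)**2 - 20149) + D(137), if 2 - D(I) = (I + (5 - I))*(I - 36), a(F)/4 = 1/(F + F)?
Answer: -20636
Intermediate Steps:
a(F) = 2/F (a(F) = 4/(F + F) = 4/((2*F)) = 4*(1/(2*F)) = 2/F)
d(J, M) = -4
D(I) = 182 - 5*I (D(I) = 2 - (I + (5 - I))*(I - 36) = 2 - 5*(-36 + I) = 2 - (-180 + 5*I) = 2 + (180 - 5*I) = 182 - 5*I)
(d(a(6), 6)**2 - 20149) + D(137) = ((-4)**2 - 20149) + (182 - 5*137) = (16 - 20149) + (182 - 685) = -20133 - 503 = -20636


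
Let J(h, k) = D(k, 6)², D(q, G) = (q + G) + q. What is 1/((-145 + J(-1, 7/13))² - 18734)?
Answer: -28561/277748093 ≈ -0.00010283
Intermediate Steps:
D(q, G) = G + 2*q (D(q, G) = (G + q) + q = G + 2*q)
J(h, k) = (6 + 2*k)²
1/((-145 + J(-1, 7/13))² - 18734) = 1/((-145 + 4*(3 + 7/13)²)² - 18734) = 1/((-145 + 4*(46/13)²)² - 18734) = 1/((-145 + 4*(2116/169))² - 18734) = 1/((-145 + 8464/169)² - 18734) = 1/((-16041/169)² - 18734) = 1/(257313681/28561 - 18734) = 1/(-277748093/28561) = -28561/277748093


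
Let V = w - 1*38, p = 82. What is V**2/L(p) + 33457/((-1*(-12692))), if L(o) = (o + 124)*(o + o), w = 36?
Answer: 141295257/53598316 ≈ 2.6362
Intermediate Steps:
V = -2 (V = 36 - 1*38 = 36 - 38 = -2)
L(o) = 2*o*(124 + o) (L(o) = (124 + o)*(2*o) = 2*o*(124 + o))
V**2/L(p) + 33457/((-1*(-12692))) = (-2)**2/((2*82*(124 + 82))) + 33457/((-1*(-12692))) = 4/((2*82*206)) + 33457/12692 = 4/33784 + 33457*(1/12692) = 4*(1/33784) + 33457/12692 = 1/8446 + 33457/12692 = 141295257/53598316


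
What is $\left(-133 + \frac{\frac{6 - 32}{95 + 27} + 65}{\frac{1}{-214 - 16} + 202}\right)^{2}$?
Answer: $\frac{141385706230590649}{8031550332001} \approx 17604.0$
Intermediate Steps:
$\left(-133 + \frac{\frac{6 - 32}{95 + 27} + 65}{\frac{1}{-214 - 16} + 202}\right)^{2} = \left(-133 + \frac{- \frac{26}{122} + 65}{\frac{1}{-230} + 202}\right)^{2} = \left(-133 + \frac{\left(-26\right) \frac{1}{122} + 65}{- \frac{1}{230} + 202}\right)^{2} = \left(-133 + \frac{- \frac{13}{61} + 65}{\frac{46459}{230}}\right)^{2} = \left(-133 + \frac{3952}{61} \cdot \frac{230}{46459}\right)^{2} = \left(-133 + \frac{908960}{2833999}\right)^{2} = \left(- \frac{376012907}{2833999}\right)^{2} = \frac{141385706230590649}{8031550332001}$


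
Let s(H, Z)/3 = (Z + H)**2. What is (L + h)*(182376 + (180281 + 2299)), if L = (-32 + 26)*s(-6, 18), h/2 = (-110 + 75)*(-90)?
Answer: 1353256848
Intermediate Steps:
h = 6300 (h = 2*((-110 + 75)*(-90)) = 2*(-35*(-90)) = 2*3150 = 6300)
s(H, Z) = 3*(H + Z)**2 (s(H, Z) = 3*(Z + H)**2 = 3*(H + Z)**2)
L = -2592 (L = (-32 + 26)*(3*(-6 + 18)**2) = -18*12**2 = -18*144 = -6*432 = -2592)
(L + h)*(182376 + (180281 + 2299)) = (-2592 + 6300)*(182376 + (180281 + 2299)) = 3708*(182376 + 182580) = 3708*364956 = 1353256848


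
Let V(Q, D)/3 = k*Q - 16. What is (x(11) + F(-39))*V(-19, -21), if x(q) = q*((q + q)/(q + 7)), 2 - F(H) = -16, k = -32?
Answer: 167536/3 ≈ 55845.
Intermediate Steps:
F(H) = 18 (F(H) = 2 - 1*(-16) = 2 + 16 = 18)
V(Q, D) = -48 - 96*Q (V(Q, D) = 3*(-32*Q - 16) = 3*(-16 - 32*Q) = -48 - 96*Q)
x(q) = 2*q²/(7 + q) (x(q) = q*((2*q)/(7 + q)) = q*(2*q/(7 + q)) = 2*q²/(7 + q))
(x(11) + F(-39))*V(-19, -21) = (2*11²/(7 + 11) + 18)*(-48 - 96*(-19)) = (2*121/18 + 18)*(-48 + 1824) = (2*121*(1/18) + 18)*1776 = (121/9 + 18)*1776 = (283/9)*1776 = 167536/3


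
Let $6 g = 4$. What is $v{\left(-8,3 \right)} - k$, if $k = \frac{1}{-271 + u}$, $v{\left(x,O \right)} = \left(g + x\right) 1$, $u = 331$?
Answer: $- \frac{147}{20} \approx -7.35$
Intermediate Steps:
$g = \frac{2}{3}$ ($g = \frac{1}{6} \cdot 4 = \frac{2}{3} \approx 0.66667$)
$v{\left(x,O \right)} = \frac{2}{3} + x$ ($v{\left(x,O \right)} = \left(\frac{2}{3} + x\right) 1 = \frac{2}{3} + x$)
$k = \frac{1}{60}$ ($k = \frac{1}{-271 + 331} = \frac{1}{60} \approx 0.016667$)
$v{\left(-8,3 \right)} - k = \left(\frac{2}{3} - 8\right) - \frac{1}{60} = - \frac{22}{3} - \frac{1}{60} = - \frac{147}{20}$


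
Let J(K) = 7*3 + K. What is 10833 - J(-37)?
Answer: 10849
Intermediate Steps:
J(K) = 21 + K
10833 - J(-37) = 10833 - (21 - 37) = 10833 - 1*(-16) = 10833 + 16 = 10849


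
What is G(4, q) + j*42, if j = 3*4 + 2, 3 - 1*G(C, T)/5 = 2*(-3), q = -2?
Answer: 633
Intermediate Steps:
G(C, T) = 45 (G(C, T) = 15 - 10*(-3) = 15 - 5*(-6) = 15 + 30 = 45)
j = 14 (j = 12 + 2 = 14)
G(4, q) + j*42 = 45 + 14*42 = 45 + 588 = 633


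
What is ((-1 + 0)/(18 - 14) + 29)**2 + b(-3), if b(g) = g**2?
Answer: 13369/16 ≈ 835.56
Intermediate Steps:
((-1 + 0)/(18 - 14) + 29)**2 + b(-3) = ((-1 + 0)/(18 - 14) + 29)**2 + (-3)**2 = (-1/4 + 29)**2 + 9 = (115/4)**2 + 9 = 13225/16 + 9 = 13369/16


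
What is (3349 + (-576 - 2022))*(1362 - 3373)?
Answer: -1510261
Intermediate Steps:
(3349 + (-576 - 2022))*(1362 - 3373) = (3349 - 2598)*(-2011) = 751*(-2011) = -1510261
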